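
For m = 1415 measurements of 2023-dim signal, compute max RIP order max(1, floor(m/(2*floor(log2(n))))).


floor(log2(2023)) = 10.
2*10 = 20.
m/(2*floor(log2(n))) = 1415/20 ≈ 70.75.
floor = 70.
k = max(1, 70) = 70.

70


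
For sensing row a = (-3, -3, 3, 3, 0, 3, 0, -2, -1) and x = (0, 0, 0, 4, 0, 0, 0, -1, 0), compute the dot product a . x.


Non-zero terms: ['3*4', '-2*-1']
Products: [12, 2]
y = sum = 14.

14


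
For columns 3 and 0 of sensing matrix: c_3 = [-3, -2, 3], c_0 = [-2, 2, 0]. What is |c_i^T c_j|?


Inner product: -3*-2 + -2*2 + 3*0
Products: [6, -4, 0]
Sum = 2.
|dot| = 2.

2


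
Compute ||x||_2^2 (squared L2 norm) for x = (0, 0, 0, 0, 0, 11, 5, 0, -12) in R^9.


Non-zero entries: [(5, 11), (6, 5), (8, -12)]
Squares: [121, 25, 144]
||x||_2^2 = sum = 290.

290


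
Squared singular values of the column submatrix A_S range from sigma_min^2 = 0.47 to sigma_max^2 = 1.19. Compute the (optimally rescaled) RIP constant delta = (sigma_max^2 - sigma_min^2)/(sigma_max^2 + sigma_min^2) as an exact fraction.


lambda_max - lambda_min = 1.19 - 0.47 = 0.72.
lambda_max + lambda_min = 1.19 + 0.47 = 1.66.
delta = 0.72/1.66 = 72/166 = 36/83.

36/83


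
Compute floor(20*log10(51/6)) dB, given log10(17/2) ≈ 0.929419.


||x||/||e|| = 51/6 = 17/2.
log10(17/2) ≈ 0.929419.
20*log10(||x||/||e||) ≈ 20*0.929419 = 18.58838.
floor(18.58838) = 18.

18


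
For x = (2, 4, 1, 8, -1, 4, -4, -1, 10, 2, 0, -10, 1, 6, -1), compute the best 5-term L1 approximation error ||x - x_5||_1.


Sorted |x_i| descending: [10, 10, 8, 6, 4, 4, 4, 2, 2, 1, 1, 1, 1, 1, 0]
Keep top 5: [10, 10, 8, 6, 4]
Tail entries: [4, 4, 2, 2, 1, 1, 1, 1, 1, 0]
L1 error = sum of tail = 17.

17


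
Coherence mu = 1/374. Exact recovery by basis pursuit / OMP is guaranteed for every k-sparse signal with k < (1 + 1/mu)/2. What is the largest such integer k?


1/mu = 374.
1 + 1/mu = 375.
(1 + 1/mu)/2 = 187.5 is not an integer, so k_max = floor(187.5) = 187.

187


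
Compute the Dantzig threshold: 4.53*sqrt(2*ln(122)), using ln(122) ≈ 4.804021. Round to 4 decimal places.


ln(122) ≈ 4.804021.
2*ln(n) ≈ 9.608042.
sqrt(2*ln(n)) ≈ sqrt(9.608042) ≈ 3.099684.
threshold ≈ 4.53*3.099684 = 14.04156852 ≈ 14.0416.

14.0416


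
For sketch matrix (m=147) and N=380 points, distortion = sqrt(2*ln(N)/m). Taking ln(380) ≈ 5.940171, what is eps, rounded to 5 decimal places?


ln(380) ≈ 5.940171.
2*ln(N)/m ≈ 2*5.940171/147 ≈ 0.08081865.
eps = sqrt(0.08081865) ≈ 0.2842862 ≈ 0.28429.

0.28429


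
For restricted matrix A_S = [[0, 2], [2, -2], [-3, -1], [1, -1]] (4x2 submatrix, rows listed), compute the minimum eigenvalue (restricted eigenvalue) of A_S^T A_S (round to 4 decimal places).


A_S^T A_S = [[14, -2], [-2, 10]].
trace = 24.
det = 136.
disc = trace^2 - 4*det = 576 - 4*136 = 32.
sqrt(32) ≈ 5.656854.
lam_min = (24 - sqrt(32))/2 ≈ (24 - 5.656854)/2 = 9.171573 ≈ 9.1716.

9.1716


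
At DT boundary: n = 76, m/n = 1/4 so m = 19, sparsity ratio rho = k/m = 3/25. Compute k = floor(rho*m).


m = 1/4*76 = 19.
rho = 3/25.
rho*m = 3/25*19 = 2.28.
k = floor(2.28) = 2.

2


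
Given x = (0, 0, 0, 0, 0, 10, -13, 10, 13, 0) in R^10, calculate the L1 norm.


Non-zero entries: [(5, 10), (6, -13), (7, 10), (8, 13)]
Absolute values: [10, 13, 10, 13]
||x||_1 = sum = 46.

46


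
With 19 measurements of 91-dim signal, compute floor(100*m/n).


100*m/n = 100*19/91 ≈ 20.8791.
floor = 20.

20


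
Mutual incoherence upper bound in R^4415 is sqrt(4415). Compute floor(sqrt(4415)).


66^2 = 4356 <= 4415 < 4489 = 67^2, so 66 <= sqrt(4415) < 67.
floor(sqrt(4415)) = 66.

66


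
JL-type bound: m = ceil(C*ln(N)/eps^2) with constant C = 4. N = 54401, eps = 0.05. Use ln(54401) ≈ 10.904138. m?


ln(54401) ≈ 10.904138.
eps^2 = 0.05^2 = 0.0025.
C*ln(N)/eps^2 ≈ 4*10.904138/0.0025 ≈ 17446.6208.
m = ceil(17446.6208) = 17447.

17447


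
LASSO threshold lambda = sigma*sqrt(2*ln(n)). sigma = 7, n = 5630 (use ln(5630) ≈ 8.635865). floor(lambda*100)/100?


ln(5630) ≈ 8.635865.
2*ln(n) ≈ 17.27173.
sqrt(2*ln(n)) ≈ sqrt(17.27173) ≈ 4.155927.
lambda ≈ 7*4.155927 = 29.091489.
floor(lambda*100)/100 = 29.09.

29.09


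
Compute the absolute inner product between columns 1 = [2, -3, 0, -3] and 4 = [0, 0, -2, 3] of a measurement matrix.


Inner product: 2*0 + -3*0 + 0*-2 + -3*3
Products: [0, 0, 0, -9]
Sum = -9.
|dot| = 9.

9


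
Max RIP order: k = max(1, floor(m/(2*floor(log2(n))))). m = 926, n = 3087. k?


floor(log2(3087)) = 11.
2*11 = 22.
m/(2*floor(log2(n))) = 926/22 ≈ 42.0909.
floor = 42.
k = max(1, 42) = 42.

42


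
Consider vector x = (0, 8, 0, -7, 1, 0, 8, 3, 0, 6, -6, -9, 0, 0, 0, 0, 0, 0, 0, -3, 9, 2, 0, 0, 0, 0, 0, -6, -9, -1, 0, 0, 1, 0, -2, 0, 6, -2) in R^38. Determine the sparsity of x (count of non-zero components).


Non-zero positions: [1, 3, 4, 6, 7, 9, 10, 11, 19, 20, 21, 27, 28, 29, 32, 34, 36, 37].
Sparsity = 18.

18


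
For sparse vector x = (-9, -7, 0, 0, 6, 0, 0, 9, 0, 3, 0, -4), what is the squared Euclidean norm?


Non-zero entries: [(0, -9), (1, -7), (4, 6), (7, 9), (9, 3), (11, -4)]
Squares: [81, 49, 36, 81, 9, 16]
||x||_2^2 = sum = 272.

272


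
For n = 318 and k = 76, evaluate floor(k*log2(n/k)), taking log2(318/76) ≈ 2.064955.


log2(n/k) = log2(318/76) ≈ 2.064955.
k*log2(n/k) ≈ 76*2.064955 = 156.93658.
floor(156.93658) = 156.

156


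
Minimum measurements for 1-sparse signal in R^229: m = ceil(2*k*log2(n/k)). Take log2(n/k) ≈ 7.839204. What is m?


log2(n/k) = log2(229/1) ≈ 7.839204.
2*k*log2(n/k) ≈ 2*1*7.839204 = 15.678408.
m = ceil(15.678408) = 16.

16


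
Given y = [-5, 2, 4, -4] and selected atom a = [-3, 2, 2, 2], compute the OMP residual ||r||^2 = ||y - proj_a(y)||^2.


a^T a = 21.
a^T y = 19.
coeff = 19/21 = 19/21.
||r||^2 = 920/21.

920/21


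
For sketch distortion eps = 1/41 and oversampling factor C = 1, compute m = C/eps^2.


1/eps = 41.
(1/eps)^2 = 1681.
m = 1*1681 = 1681.

1681


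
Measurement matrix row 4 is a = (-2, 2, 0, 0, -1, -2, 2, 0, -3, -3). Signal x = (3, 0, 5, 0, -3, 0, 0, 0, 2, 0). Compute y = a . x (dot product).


Non-zero terms: ['-2*3', '0*5', '-1*-3', '-3*2']
Products: [-6, 0, 3, -6]
y = sum = -9.

-9


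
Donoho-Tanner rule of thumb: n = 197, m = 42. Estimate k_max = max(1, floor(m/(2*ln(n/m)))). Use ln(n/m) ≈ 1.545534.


n/m = 197/42.
ln(n/m) ≈ 1.545534.
2*ln(n/m) ≈ 3.091068.
m/(2*ln(n/m)) ≈ 42/3.091068 ≈ 13.5875.
floor = 13.
k_max = max(1, 13) = 13.

13


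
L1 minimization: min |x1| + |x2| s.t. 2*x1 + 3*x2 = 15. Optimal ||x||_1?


Axis intercepts:
  x1 = 15/2, x2 = 0: L1 = 15/2
  x1 = 0, x2 = 5: L1 = 5
x* = (0, 5)
||x*||_1 = 5.

5


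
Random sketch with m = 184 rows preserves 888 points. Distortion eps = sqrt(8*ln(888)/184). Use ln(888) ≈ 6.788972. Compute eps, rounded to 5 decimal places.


ln(888) ≈ 6.788972.
8*ln(N)/m ≈ 8*6.788972/184 ≈ 0.2951727.
eps = sqrt(0.2951727) ≈ 0.543298 ≈ 0.54330.

0.54330


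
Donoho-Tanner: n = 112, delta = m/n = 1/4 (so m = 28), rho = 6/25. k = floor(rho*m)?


m = 1/4*112 = 28.
rho = 6/25.
rho*m = 6/25*28 = 6.72.
k = floor(6.72) = 6.

6


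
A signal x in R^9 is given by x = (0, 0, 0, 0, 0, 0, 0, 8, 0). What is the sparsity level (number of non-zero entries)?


Non-zero positions: [7].
Sparsity = 1.

1


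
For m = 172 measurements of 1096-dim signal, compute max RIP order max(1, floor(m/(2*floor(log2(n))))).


floor(log2(1096)) = 10.
2*10 = 20.
m/(2*floor(log2(n))) = 172/20 ≈ 8.6.
floor = 8.
k = max(1, 8) = 8.

8


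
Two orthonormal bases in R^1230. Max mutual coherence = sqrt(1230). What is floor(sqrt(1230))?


35^2 = 1225 <= 1230 < 1296 = 36^2, so 35 <= sqrt(1230) < 36.
floor(sqrt(1230)) = 35.

35


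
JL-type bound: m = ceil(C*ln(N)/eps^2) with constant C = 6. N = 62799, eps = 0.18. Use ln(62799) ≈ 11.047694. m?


ln(62799) ≈ 11.047694.
eps^2 = 0.18^2 = 0.0324.
C*ln(N)/eps^2 ≈ 6*11.047694/0.0324 ≈ 2045.8693.
m = ceil(2045.8693) = 2046.

2046


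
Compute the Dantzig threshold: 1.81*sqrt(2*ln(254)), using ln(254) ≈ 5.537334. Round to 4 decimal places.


ln(254) ≈ 5.537334.
2*ln(n) ≈ 11.074668.
sqrt(2*ln(n)) ≈ sqrt(11.074668) ≈ 3.327862.
threshold ≈ 1.81*3.327862 = 6.02343022 ≈ 6.0234.

6.0234


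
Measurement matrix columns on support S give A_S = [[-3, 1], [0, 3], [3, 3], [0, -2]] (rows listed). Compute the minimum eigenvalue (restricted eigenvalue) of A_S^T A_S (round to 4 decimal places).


A_S^T A_S = [[18, 6], [6, 23]].
trace = 41.
det = 378.
disc = trace^2 - 4*det = 1681 - 4*378 = 169.
sqrt(169) = 13.
lam_min = (41 - 13)/2 = 14 = 14.0000.

14.0000


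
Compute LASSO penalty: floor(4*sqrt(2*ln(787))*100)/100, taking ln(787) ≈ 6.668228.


ln(787) ≈ 6.668228.
2*ln(n) ≈ 13.336456.
sqrt(2*ln(n)) ≈ sqrt(13.336456) ≈ 3.651911.
lambda ≈ 4*3.651911 = 14.607644.
floor(lambda*100)/100 = 14.60.

14.60


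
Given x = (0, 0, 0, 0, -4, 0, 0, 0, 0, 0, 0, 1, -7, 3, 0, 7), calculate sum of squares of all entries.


Non-zero entries: [(4, -4), (11, 1), (12, -7), (13, 3), (15, 7)]
Squares: [16, 1, 49, 9, 49]
||x||_2^2 = sum = 124.

124


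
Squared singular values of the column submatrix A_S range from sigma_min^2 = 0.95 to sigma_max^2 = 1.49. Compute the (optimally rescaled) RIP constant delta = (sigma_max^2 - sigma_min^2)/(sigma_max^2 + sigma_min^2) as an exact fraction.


lambda_max - lambda_min = 1.49 - 0.95 = 0.54.
lambda_max + lambda_min = 1.49 + 0.95 = 2.44.
delta = 0.54/2.44 = 54/244 = 27/122.

27/122


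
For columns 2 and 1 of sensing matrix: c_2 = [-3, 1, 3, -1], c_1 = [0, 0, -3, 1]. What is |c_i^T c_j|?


Inner product: -3*0 + 1*0 + 3*-3 + -1*1
Products: [0, 0, -9, -1]
Sum = -10.
|dot| = 10.

10


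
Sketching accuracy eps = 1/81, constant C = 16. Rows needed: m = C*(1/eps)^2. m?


1/eps = 81.
(1/eps)^2 = 6561.
m = 16*6561 = 104976.

104976


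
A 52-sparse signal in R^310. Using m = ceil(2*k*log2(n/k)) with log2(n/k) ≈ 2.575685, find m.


log2(n/k) = log2(310/52) ≈ 2.575685.
2*k*log2(n/k) ≈ 2*52*2.575685 = 267.87124.
m = ceil(267.87124) = 268.

268


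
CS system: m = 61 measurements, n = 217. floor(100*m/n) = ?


100*m/n = 100*61/217 ≈ 28.1106.
floor = 28.

28


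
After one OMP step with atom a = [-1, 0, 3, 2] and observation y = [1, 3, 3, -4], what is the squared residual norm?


a^T a = 14.
a^T y = 0.
coeff = 0/14 = 0.
||r||^2 = 35.

35


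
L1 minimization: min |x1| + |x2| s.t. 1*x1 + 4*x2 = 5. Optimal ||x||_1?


Axis intercepts:
  x1 = 5, x2 = 0: L1 = 5
  x1 = 0, x2 = 5/4: L1 = 5/4
x* = (0, 5/4)
||x*||_1 = 5/4.

5/4


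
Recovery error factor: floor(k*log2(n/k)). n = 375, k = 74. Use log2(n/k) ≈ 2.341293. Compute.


log2(n/k) = log2(375/74) ≈ 2.341293.
k*log2(n/k) ≈ 74*2.341293 = 173.255682.
floor(173.255682) = 173.

173


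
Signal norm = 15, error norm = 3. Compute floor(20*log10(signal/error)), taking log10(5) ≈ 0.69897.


||x||/||e|| = 15/3 = 5.
log10(5) ≈ 0.69897.
20*log10(||x||/||e||) ≈ 20*0.69897 = 13.9794.
floor(13.9794) = 13.

13


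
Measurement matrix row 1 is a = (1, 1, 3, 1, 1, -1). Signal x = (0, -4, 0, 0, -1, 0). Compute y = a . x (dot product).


Non-zero terms: ['1*-4', '1*-1']
Products: [-4, -1]
y = sum = -5.

-5


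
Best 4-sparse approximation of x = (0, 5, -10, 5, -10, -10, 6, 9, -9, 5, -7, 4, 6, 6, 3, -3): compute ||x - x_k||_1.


Sorted |x_i| descending: [10, 10, 10, 9, 9, 7, 6, 6, 6, 5, 5, 5, 4, 3, 3, 0]
Keep top 4: [10, 10, 10, 9]
Tail entries: [9, 7, 6, 6, 6, 5, 5, 5, 4, 3, 3, 0]
L1 error = sum of tail = 59.

59


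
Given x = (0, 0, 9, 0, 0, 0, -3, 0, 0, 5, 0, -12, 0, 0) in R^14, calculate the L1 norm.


Non-zero entries: [(2, 9), (6, -3), (9, 5), (11, -12)]
Absolute values: [9, 3, 5, 12]
||x||_1 = sum = 29.

29


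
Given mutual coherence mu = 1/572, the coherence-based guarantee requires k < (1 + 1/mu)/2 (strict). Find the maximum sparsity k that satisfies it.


1/mu = 572.
1 + 1/mu = 573.
(1 + 1/mu)/2 = 286.5 is not an integer, so k_max = floor(286.5) = 286.

286


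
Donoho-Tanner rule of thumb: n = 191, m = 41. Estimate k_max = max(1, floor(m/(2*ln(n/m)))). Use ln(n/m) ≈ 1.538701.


n/m = 191/41.
ln(n/m) ≈ 1.538701.
2*ln(n/m) ≈ 3.077402.
m/(2*ln(n/m)) ≈ 41/3.077402 ≈ 13.3229.
floor = 13.
k_max = max(1, 13) = 13.

13


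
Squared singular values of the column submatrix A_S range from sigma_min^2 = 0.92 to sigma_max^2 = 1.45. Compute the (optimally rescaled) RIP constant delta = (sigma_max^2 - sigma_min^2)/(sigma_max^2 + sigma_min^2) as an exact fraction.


lambda_max - lambda_min = 1.45 - 0.92 = 0.53.
lambda_max + lambda_min = 1.45 + 0.92 = 2.37.
delta = 0.53/2.37 = 53/237.

53/237


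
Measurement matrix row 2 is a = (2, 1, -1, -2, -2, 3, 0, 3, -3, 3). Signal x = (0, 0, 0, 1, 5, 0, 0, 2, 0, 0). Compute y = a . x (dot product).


Non-zero terms: ['-2*1', '-2*5', '3*2']
Products: [-2, -10, 6]
y = sum = -6.

-6


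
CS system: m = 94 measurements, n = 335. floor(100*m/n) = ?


100*m/n = 100*94/335 ≈ 28.0597.
floor = 28.

28


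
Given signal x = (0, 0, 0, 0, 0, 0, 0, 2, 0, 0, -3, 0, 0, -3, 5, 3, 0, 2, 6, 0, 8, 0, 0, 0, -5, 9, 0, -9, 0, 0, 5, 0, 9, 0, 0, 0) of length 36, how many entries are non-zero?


Non-zero positions: [7, 10, 13, 14, 15, 17, 18, 20, 24, 25, 27, 30, 32].
Sparsity = 13.

13


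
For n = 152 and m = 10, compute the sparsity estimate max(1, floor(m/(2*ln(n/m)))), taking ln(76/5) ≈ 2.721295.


n/m = 152/10 = 76/5.
ln(n/m) ≈ 2.721295.
2*ln(n/m) ≈ 5.44259.
m/(2*ln(n/m)) ≈ 10/5.44259 ≈ 1.8374.
floor = 1.
k_max = max(1, 1) = 1.

1


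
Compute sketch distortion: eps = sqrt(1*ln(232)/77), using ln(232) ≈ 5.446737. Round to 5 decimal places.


ln(232) ≈ 5.446737.
1*ln(N)/m ≈ 1*5.446737/77 ≈ 0.07073684.
eps = sqrt(0.07073684) ≈ 0.265964 ≈ 0.26596.

0.26596


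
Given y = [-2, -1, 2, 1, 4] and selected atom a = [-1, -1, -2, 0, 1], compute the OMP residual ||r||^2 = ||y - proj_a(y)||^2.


a^T a = 7.
a^T y = 3.
coeff = 3/7 = 3/7.
||r||^2 = 173/7.

173/7


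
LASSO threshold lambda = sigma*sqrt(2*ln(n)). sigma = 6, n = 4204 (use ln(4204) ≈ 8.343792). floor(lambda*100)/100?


ln(4204) ≈ 8.343792.
2*ln(n) ≈ 16.687584.
sqrt(2*ln(n)) ≈ sqrt(16.687584) ≈ 4.085044.
lambda ≈ 6*4.085044 = 24.510264.
floor(lambda*100)/100 = 24.51.

24.51


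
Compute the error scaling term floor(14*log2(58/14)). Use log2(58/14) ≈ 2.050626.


log2(n/k) = log2(58/14) ≈ 2.050626.
k*log2(n/k) ≈ 14*2.050626 = 28.708764.
floor(28.708764) = 28.

28


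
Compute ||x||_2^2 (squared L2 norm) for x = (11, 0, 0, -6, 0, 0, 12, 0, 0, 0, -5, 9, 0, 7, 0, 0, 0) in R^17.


Non-zero entries: [(0, 11), (3, -6), (6, 12), (10, -5), (11, 9), (13, 7)]
Squares: [121, 36, 144, 25, 81, 49]
||x||_2^2 = sum = 456.

456


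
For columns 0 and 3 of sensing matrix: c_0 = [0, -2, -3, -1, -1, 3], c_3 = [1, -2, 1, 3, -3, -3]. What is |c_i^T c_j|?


Inner product: 0*1 + -2*-2 + -3*1 + -1*3 + -1*-3 + 3*-3
Products: [0, 4, -3, -3, 3, -9]
Sum = -8.
|dot| = 8.

8


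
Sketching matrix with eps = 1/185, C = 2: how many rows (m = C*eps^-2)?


1/eps = 185.
(1/eps)^2 = 34225.
m = 2*34225 = 68450.

68450


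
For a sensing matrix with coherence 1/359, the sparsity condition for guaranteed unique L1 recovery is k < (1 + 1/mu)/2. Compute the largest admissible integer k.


1/mu = 359.
1 + 1/mu = 360.
(1 + 1/mu)/2 = 180 is an integer and the inequality is strict, so k_max = 180 - 1 = 179.

179


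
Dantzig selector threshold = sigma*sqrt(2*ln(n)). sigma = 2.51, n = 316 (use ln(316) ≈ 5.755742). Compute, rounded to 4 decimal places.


ln(316) ≈ 5.755742.
2*ln(n) ≈ 11.511484.
sqrt(2*ln(n)) ≈ sqrt(11.511484) ≈ 3.392858.
threshold ≈ 2.51*3.392858 = 8.51607358 ≈ 8.5161.

8.5161


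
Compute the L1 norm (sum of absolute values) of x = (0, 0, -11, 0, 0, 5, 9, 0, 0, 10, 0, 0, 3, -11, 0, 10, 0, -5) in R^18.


Non-zero entries: [(2, -11), (5, 5), (6, 9), (9, 10), (12, 3), (13, -11), (15, 10), (17, -5)]
Absolute values: [11, 5, 9, 10, 3, 11, 10, 5]
||x||_1 = sum = 64.

64


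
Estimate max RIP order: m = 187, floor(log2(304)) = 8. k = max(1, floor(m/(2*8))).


floor(log2(304)) = 8.
2*8 = 16.
m/(2*floor(log2(n))) = 187/16 ≈ 11.6875.
floor = 11.
k = max(1, 11) = 11.

11


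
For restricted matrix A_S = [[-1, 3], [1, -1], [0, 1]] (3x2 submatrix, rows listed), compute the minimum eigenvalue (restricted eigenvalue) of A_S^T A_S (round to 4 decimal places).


A_S^T A_S = [[2, -4], [-4, 11]].
trace = 13.
det = 6.
disc = trace^2 - 4*det = 169 - 4*6 = 145.
sqrt(145) ≈ 12.041595.
lam_min = (13 - sqrt(145))/2 ≈ (13 - 12.041595)/2 = 0.4792025 ≈ 0.4792.

0.4792


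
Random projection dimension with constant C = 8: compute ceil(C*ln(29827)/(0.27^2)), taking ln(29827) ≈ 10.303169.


ln(29827) ≈ 10.303169.
eps^2 = 0.27^2 = 0.0729.
C*ln(N)/eps^2 ≈ 8*10.303169/0.0729 ≈ 1130.6633.
m = ceil(1130.6633) = 1131.

1131


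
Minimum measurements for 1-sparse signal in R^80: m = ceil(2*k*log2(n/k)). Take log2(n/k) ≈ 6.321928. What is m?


log2(n/k) = log2(80/1) ≈ 6.321928.
2*k*log2(n/k) ≈ 2*1*6.321928 = 12.643856.
m = ceil(12.643856) = 13.

13


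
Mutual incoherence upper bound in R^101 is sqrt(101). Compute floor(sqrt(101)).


10^2 = 100 <= 101 < 121 = 11^2, so 10 <= sqrt(101) < 11.
floor(sqrt(101)) = 10.

10


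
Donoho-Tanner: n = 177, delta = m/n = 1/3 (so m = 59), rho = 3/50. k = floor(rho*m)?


m = 1/3*177 = 59.
rho = 3/50.
rho*m = 3/50*59 = 3.54.
k = floor(3.54) = 3.

3


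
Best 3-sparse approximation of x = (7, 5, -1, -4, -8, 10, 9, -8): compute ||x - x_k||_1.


Sorted |x_i| descending: [10, 9, 8, 8, 7, 5, 4, 1]
Keep top 3: [10, 9, 8]
Tail entries: [8, 7, 5, 4, 1]
L1 error = sum of tail = 25.

25


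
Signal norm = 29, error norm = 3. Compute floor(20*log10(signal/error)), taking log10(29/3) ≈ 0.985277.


||x||/||e|| = 29/3.
log10(29/3) ≈ 0.985277.
20*log10(||x||/||e||) ≈ 20*0.985277 = 19.70554.
floor(19.70554) = 19.

19


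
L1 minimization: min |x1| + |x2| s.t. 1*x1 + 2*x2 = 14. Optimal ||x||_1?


Axis intercepts:
  x1 = 14, x2 = 0: L1 = 14
  x1 = 0, x2 = 7: L1 = 7
x* = (0, 7)
||x*||_1 = 7.

7


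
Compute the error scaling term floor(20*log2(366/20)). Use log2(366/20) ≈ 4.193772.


log2(n/k) = log2(366/20) ≈ 4.193772.
k*log2(n/k) ≈ 20*4.193772 = 83.87544.
floor(83.87544) = 83.

83


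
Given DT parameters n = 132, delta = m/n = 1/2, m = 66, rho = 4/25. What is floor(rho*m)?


m = 1/2*132 = 66.
rho = 4/25.
rho*m = 4/25*66 = 10.56.
k = floor(10.56) = 10.

10


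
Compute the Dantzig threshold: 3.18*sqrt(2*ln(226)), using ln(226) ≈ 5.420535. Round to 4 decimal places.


ln(226) ≈ 5.420535.
2*ln(n) ≈ 10.84107.
sqrt(2*ln(n)) ≈ sqrt(10.84107) ≈ 3.292578.
threshold ≈ 3.18*3.292578 = 10.47039804 ≈ 10.4704.

10.4704


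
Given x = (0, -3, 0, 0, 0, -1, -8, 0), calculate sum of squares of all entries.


Non-zero entries: [(1, -3), (5, -1), (6, -8)]
Squares: [9, 1, 64]
||x||_2^2 = sum = 74.

74


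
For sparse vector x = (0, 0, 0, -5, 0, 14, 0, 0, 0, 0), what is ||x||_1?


Non-zero entries: [(3, -5), (5, 14)]
Absolute values: [5, 14]
||x||_1 = sum = 19.

19


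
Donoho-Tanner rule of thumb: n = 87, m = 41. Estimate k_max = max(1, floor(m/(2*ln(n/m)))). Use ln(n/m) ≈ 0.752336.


n/m = 87/41.
ln(n/m) ≈ 0.752336.
2*ln(n/m) ≈ 1.504672.
m/(2*ln(n/m)) ≈ 41/1.504672 ≈ 27.2485.
floor = 27.
k_max = max(1, 27) = 27.

27


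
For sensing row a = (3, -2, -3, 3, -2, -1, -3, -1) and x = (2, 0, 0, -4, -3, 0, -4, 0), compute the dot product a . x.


Non-zero terms: ['3*2', '3*-4', '-2*-3', '-3*-4']
Products: [6, -12, 6, 12]
y = sum = 12.

12


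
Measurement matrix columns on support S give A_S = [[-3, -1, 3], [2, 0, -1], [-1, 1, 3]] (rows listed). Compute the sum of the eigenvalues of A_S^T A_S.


Sum of eigenvalues of A_S^T A_S = trace(A_S^T A_S) = sum of squared column norms of A_S.
A_S^T A_S diagonal: [14, 2, 19].
trace = 14 + 2 + 19 = 35.

35


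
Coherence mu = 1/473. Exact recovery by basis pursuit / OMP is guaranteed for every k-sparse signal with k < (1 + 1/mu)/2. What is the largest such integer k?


1/mu = 473.
1 + 1/mu = 474.
(1 + 1/mu)/2 = 237 is an integer and the inequality is strict, so k_max = 237 - 1 = 236.

236


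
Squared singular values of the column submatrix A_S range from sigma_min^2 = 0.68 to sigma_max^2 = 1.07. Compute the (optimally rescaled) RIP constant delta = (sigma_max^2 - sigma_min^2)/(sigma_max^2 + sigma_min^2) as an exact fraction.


lambda_max - lambda_min = 1.07 - 0.68 = 0.39.
lambda_max + lambda_min = 1.07 + 0.68 = 1.75.
delta = 0.39/1.75 = 39/175.

39/175


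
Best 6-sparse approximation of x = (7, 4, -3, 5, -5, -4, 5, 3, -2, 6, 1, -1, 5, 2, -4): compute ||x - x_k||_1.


Sorted |x_i| descending: [7, 6, 5, 5, 5, 5, 4, 4, 4, 3, 3, 2, 2, 1, 1]
Keep top 6: [7, 6, 5, 5, 5, 5]
Tail entries: [4, 4, 4, 3, 3, 2, 2, 1, 1]
L1 error = sum of tail = 24.

24


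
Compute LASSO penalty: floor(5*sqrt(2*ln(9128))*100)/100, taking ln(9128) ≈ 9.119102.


ln(9128) ≈ 9.119102.
2*ln(n) ≈ 18.238204.
sqrt(2*ln(n)) ≈ sqrt(18.238204) ≈ 4.270621.
lambda ≈ 5*4.270621 = 21.353105.
floor(lambda*100)/100 = 21.35.

21.35


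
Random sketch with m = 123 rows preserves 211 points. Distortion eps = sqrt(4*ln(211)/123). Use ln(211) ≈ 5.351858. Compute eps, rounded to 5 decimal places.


ln(211) ≈ 5.351858.
4*ln(N)/m ≈ 4*5.351858/123 ≈ 0.17404416.
eps = sqrt(0.17404416) ≈ 0.417186 ≈ 0.41719.

0.41719


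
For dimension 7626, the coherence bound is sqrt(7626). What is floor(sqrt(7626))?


87^2 = 7569 <= 7626 < 7744 = 88^2, so 87 <= sqrt(7626) < 88.
floor(sqrt(7626)) = 87.

87


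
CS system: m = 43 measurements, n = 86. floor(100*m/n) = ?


100*m/n = 100*43/86 ≈ 50.0.
floor = 50.

50


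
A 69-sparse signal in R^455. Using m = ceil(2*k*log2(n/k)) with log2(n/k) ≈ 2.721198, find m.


log2(n/k) = log2(455/69) ≈ 2.721198.
2*k*log2(n/k) ≈ 2*69*2.721198 = 375.525324.
m = ceil(375.525324) = 376.

376


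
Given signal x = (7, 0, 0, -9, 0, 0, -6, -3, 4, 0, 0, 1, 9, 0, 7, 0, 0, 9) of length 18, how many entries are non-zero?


Non-zero positions: [0, 3, 6, 7, 8, 11, 12, 14, 17].
Sparsity = 9.

9


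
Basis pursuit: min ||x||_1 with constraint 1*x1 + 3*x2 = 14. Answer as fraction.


Axis intercepts:
  x1 = 14, x2 = 0: L1 = 14
  x1 = 0, x2 = 14/3: L1 = 14/3
x* = (0, 14/3)
||x*||_1 = 14/3.

14/3


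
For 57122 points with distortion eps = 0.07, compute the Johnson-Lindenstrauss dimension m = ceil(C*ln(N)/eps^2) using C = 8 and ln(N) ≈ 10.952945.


ln(57122) ≈ 10.952945.
eps^2 = 0.07^2 = 0.0049.
C*ln(N)/eps^2 ≈ 8*10.952945/0.0049 ≈ 17882.3592.
m = ceil(17882.3592) = 17883.

17883


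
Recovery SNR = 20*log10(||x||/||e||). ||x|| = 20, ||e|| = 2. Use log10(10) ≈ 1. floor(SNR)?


||x||/||e|| = 20/2 = 10.
log10(10) ≈ 1.
20*log10(||x||/||e||) ≈ 20*1 = 20.
floor(20) = 20.

20


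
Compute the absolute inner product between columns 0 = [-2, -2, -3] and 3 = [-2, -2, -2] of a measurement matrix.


Inner product: -2*-2 + -2*-2 + -3*-2
Products: [4, 4, 6]
Sum = 14.
|dot| = 14.

14


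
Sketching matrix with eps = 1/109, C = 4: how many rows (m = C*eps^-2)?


1/eps = 109.
(1/eps)^2 = 11881.
m = 4*11881 = 47524.

47524


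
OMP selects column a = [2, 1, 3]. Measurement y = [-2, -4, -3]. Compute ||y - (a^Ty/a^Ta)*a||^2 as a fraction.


a^T a = 14.
a^T y = -17.
coeff = -17/14 = -17/14.
||r||^2 = 117/14.

117/14


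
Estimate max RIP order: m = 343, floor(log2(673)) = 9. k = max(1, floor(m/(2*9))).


floor(log2(673)) = 9.
2*9 = 18.
m/(2*floor(log2(n))) = 343/18 ≈ 19.0556.
floor = 19.
k = max(1, 19) = 19.

19


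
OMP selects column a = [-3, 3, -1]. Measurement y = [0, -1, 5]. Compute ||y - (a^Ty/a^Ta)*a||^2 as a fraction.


a^T a = 19.
a^T y = -8.
coeff = -8/19 = -8/19.
||r||^2 = 430/19.

430/19


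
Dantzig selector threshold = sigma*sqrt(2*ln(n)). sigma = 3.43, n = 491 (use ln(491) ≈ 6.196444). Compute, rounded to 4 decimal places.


ln(491) ≈ 6.196444.
2*ln(n) ≈ 12.392888.
sqrt(2*ln(n)) ≈ sqrt(12.392888) ≈ 3.520353.
threshold ≈ 3.43*3.520353 = 12.07481079 ≈ 12.0748.

12.0748


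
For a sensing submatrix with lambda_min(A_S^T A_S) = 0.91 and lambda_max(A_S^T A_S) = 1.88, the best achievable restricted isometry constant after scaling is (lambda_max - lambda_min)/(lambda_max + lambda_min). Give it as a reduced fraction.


lambda_max - lambda_min = 1.88 - 0.91 = 0.97.
lambda_max + lambda_min = 1.88 + 0.91 = 2.79.
delta = 0.97/2.79 = 97/279.

97/279


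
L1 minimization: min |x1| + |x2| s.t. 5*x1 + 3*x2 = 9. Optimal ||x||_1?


Axis intercepts:
  x1 = 9/5, x2 = 0: L1 = 9/5
  x1 = 0, x2 = 3: L1 = 3
x* = (9/5, 0)
||x*||_1 = 9/5.

9/5


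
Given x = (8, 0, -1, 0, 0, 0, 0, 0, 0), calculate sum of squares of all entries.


Non-zero entries: [(0, 8), (2, -1)]
Squares: [64, 1]
||x||_2^2 = sum = 65.

65


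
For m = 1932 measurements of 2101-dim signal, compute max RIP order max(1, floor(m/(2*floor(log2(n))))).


floor(log2(2101)) = 11.
2*11 = 22.
m/(2*floor(log2(n))) = 1932/22 ≈ 87.8182.
floor = 87.
k = max(1, 87) = 87.

87


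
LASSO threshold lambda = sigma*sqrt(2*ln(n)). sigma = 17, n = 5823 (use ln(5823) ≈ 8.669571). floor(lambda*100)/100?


ln(5823) ≈ 8.669571.
2*ln(n) ≈ 17.339142.
sqrt(2*ln(n)) ≈ sqrt(17.339142) ≈ 4.16403.
lambda ≈ 17*4.16403 = 70.78851.
floor(lambda*100)/100 = 70.78.

70.78


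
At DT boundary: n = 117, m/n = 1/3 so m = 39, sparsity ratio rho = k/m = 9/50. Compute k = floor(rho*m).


m = 1/3*117 = 39.
rho = 9/50.
rho*m = 9/50*39 = 7.02.
k = floor(7.02) = 7.

7


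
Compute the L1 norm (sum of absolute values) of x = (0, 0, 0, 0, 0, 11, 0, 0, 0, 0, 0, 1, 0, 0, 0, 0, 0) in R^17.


Non-zero entries: [(5, 11), (11, 1)]
Absolute values: [11, 1]
||x||_1 = sum = 12.

12


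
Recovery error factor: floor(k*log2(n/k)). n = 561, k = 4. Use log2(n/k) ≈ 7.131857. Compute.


log2(n/k) = log2(561/4) ≈ 7.131857.
k*log2(n/k) ≈ 4*7.131857 = 28.527428.
floor(28.527428) = 28.

28


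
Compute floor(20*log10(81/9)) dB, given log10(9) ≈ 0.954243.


||x||/||e|| = 81/9 = 9.
log10(9) ≈ 0.954243.
20*log10(||x||/||e||) ≈ 20*0.954243 = 19.08486.
floor(19.08486) = 19.

19


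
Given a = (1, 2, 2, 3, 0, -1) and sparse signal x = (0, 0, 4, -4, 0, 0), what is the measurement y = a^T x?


Non-zero terms: ['2*4', '3*-4']
Products: [8, -12]
y = sum = -4.

-4


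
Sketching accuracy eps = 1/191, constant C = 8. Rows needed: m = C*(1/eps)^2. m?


1/eps = 191.
(1/eps)^2 = 36481.
m = 8*36481 = 291848.

291848


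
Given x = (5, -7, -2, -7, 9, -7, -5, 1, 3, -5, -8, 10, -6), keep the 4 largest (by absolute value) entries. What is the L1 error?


Sorted |x_i| descending: [10, 9, 8, 7, 7, 7, 6, 5, 5, 5, 3, 2, 1]
Keep top 4: [10, 9, 8, 7]
Tail entries: [7, 7, 6, 5, 5, 5, 3, 2, 1]
L1 error = sum of tail = 41.

41


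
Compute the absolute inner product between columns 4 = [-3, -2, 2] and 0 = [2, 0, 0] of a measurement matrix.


Inner product: -3*2 + -2*0 + 2*0
Products: [-6, 0, 0]
Sum = -6.
|dot| = 6.

6


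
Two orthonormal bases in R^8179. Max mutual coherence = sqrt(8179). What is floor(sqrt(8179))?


90^2 = 8100 <= 8179 < 8281 = 91^2, so 90 <= sqrt(8179) < 91.
floor(sqrt(8179)) = 90.

90


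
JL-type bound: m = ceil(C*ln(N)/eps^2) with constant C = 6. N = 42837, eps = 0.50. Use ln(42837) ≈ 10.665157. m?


ln(42837) ≈ 10.665157.
eps^2 = 0.50^2 = 0.25.
C*ln(N)/eps^2 ≈ 6*10.665157/0.25 ≈ 255.9638.
m = ceil(255.9638) = 256.

256


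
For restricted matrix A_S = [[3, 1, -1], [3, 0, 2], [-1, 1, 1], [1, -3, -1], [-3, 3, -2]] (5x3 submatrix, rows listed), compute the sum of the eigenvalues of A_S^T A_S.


Sum of eigenvalues of A_S^T A_S = trace(A_S^T A_S) = sum of squared column norms of A_S.
A_S^T A_S diagonal: [29, 20, 11].
trace = 29 + 20 + 11 = 60.

60


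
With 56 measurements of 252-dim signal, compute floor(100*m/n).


100*m/n = 100*56/252 ≈ 22.2222.
floor = 22.

22


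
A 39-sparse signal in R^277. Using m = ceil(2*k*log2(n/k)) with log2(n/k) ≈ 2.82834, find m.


log2(n/k) = log2(277/39) ≈ 2.82834.
2*k*log2(n/k) ≈ 2*39*2.82834 = 220.61052.
m = ceil(220.61052) = 221.

221


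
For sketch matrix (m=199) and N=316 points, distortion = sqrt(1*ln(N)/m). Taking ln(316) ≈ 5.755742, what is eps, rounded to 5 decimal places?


ln(316) ≈ 5.755742.
1*ln(N)/m ≈ 1*5.755742/199 ≈ 0.02892333.
eps = sqrt(0.02892333) ≈ 0.1700686 ≈ 0.17007.

0.17007


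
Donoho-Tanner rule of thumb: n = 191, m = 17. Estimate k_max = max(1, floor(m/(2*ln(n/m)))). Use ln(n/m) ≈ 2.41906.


n/m = 191/17.
ln(n/m) ≈ 2.41906.
2*ln(n/m) ≈ 4.83812.
m/(2*ln(n/m)) ≈ 17/4.83812 ≈ 3.5138.
floor = 3.
k_max = max(1, 3) = 3.

3


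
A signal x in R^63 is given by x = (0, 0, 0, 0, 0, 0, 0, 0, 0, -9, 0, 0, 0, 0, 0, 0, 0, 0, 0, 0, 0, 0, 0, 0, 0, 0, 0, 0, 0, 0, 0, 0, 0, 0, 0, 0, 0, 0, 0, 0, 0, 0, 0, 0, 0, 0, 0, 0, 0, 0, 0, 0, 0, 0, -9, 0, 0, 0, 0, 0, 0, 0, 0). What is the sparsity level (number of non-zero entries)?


Non-zero positions: [9, 54].
Sparsity = 2.

2


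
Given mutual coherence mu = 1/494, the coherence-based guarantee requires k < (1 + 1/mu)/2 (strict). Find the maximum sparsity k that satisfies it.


1/mu = 494.
1 + 1/mu = 495.
(1 + 1/mu)/2 = 247.5 is not an integer, so k_max = floor(247.5) = 247.

247


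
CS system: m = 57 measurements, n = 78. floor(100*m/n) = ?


100*m/n = 100*57/78 ≈ 73.0769.
floor = 73.

73


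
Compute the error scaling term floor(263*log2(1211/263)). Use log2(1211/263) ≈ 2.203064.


log2(n/k) = log2(1211/263) ≈ 2.203064.
k*log2(n/k) ≈ 263*2.203064 = 579.405832.
floor(579.405832) = 579.

579


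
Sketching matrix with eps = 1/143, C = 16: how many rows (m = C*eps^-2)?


1/eps = 143.
(1/eps)^2 = 20449.
m = 16*20449 = 327184.

327184


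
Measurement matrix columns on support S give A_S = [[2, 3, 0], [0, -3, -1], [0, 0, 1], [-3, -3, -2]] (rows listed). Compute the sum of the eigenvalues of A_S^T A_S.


Sum of eigenvalues of A_S^T A_S = trace(A_S^T A_S) = sum of squared column norms of A_S.
A_S^T A_S diagonal: [13, 27, 6].
trace = 13 + 27 + 6 = 46.

46


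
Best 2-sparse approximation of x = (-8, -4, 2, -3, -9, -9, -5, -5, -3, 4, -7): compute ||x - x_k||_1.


Sorted |x_i| descending: [9, 9, 8, 7, 5, 5, 4, 4, 3, 3, 2]
Keep top 2: [9, 9]
Tail entries: [8, 7, 5, 5, 4, 4, 3, 3, 2]
L1 error = sum of tail = 41.

41


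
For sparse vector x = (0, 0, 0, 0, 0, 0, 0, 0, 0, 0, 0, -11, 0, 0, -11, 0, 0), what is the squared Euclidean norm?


Non-zero entries: [(11, -11), (14, -11)]
Squares: [121, 121]
||x||_2^2 = sum = 242.

242


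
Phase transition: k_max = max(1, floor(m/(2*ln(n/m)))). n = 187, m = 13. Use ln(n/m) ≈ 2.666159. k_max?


n/m = 187/13.
ln(n/m) ≈ 2.666159.
2*ln(n/m) ≈ 5.332318.
m/(2*ln(n/m)) ≈ 13/5.332318 ≈ 2.438.
floor = 2.
k_max = max(1, 2) = 2.

2


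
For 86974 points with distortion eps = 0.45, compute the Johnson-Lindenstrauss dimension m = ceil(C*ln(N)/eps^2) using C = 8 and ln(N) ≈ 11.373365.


ln(86974) ≈ 11.373365.
eps^2 = 0.45^2 = 0.2025.
C*ln(N)/eps^2 ≈ 8*11.373365/0.2025 ≈ 449.3181.
m = ceil(449.3181) = 450.

450


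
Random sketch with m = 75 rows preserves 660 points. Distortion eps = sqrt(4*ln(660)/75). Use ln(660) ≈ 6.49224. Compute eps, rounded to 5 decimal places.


ln(660) ≈ 6.49224.
4*ln(N)/m ≈ 4*6.49224/75 ≈ 0.3462528.
eps = sqrt(0.3462528) ≈ 0.5884325 ≈ 0.58843.

0.58843


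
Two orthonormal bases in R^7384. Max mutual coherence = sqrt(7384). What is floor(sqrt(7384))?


85^2 = 7225 <= 7384 < 7396 = 86^2, so 85 <= sqrt(7384) < 86.
floor(sqrt(7384)) = 85.

85


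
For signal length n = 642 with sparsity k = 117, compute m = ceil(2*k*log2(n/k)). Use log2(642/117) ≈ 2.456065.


log2(n/k) = log2(642/117) ≈ 2.456065.
2*k*log2(n/k) ≈ 2*117*2.456065 = 574.71921.
m = ceil(574.71921) = 575.

575


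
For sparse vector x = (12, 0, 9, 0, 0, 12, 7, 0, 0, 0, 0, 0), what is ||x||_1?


Non-zero entries: [(0, 12), (2, 9), (5, 12), (6, 7)]
Absolute values: [12, 9, 12, 7]
||x||_1 = sum = 40.

40


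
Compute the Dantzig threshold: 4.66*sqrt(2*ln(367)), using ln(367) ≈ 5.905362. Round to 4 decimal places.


ln(367) ≈ 5.905362.
2*ln(n) ≈ 11.810724.
sqrt(2*ln(n)) ≈ sqrt(11.810724) ≈ 3.436673.
threshold ≈ 4.66*3.436673 = 16.01489618 ≈ 16.0149.

16.0149


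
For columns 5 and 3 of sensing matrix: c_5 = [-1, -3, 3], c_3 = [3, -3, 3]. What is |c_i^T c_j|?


Inner product: -1*3 + -3*-3 + 3*3
Products: [-3, 9, 9]
Sum = 15.
|dot| = 15.

15


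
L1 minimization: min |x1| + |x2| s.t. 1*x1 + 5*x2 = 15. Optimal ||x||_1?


Axis intercepts:
  x1 = 15, x2 = 0: L1 = 15
  x1 = 0, x2 = 3: L1 = 3
x* = (0, 3)
||x*||_1 = 3.

3


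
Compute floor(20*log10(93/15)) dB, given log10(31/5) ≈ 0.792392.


||x||/||e|| = 93/15 = 31/5.
log10(31/5) ≈ 0.792392.
20*log10(||x||/||e||) ≈ 20*0.792392 = 15.84784.
floor(15.84784) = 15.

15


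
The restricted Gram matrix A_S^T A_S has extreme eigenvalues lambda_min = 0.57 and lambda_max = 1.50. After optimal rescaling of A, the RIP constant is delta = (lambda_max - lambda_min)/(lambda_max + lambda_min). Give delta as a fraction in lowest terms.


lambda_max - lambda_min = 1.50 - 0.57 = 0.93.
lambda_max + lambda_min = 1.50 + 0.57 = 2.07.
delta = 0.93/2.07 = 93/207 = 31/69.

31/69


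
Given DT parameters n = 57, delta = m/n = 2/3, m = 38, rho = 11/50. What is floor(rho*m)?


m = 2/3*57 = 38.
rho = 11/50.
rho*m = 11/50*38 = 8.36.
k = floor(8.36) = 8.

8


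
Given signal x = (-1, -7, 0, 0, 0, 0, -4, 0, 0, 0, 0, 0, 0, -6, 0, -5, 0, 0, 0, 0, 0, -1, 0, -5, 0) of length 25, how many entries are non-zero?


Non-zero positions: [0, 1, 6, 13, 15, 21, 23].
Sparsity = 7.

7


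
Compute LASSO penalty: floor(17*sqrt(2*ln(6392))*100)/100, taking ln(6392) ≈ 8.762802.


ln(6392) ≈ 8.762802.
2*ln(n) ≈ 17.525604.
sqrt(2*ln(n)) ≈ sqrt(17.525604) ≈ 4.186359.
lambda ≈ 17*4.186359 = 71.168103.
floor(lambda*100)/100 = 71.16.

71.16


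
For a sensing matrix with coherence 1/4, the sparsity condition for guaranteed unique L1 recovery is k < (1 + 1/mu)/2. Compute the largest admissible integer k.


1/mu = 4.
1 + 1/mu = 5.
(1 + 1/mu)/2 = 2.5 is not an integer, so k_max = floor(2.5) = 2.

2


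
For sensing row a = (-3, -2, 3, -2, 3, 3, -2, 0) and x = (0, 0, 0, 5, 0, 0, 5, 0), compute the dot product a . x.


Non-zero terms: ['-2*5', '-2*5']
Products: [-10, -10]
y = sum = -20.

-20


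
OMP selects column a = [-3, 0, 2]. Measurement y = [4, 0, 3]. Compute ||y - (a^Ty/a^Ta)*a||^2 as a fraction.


a^T a = 13.
a^T y = -6.
coeff = -6/13 = -6/13.
||r||^2 = 289/13.

289/13


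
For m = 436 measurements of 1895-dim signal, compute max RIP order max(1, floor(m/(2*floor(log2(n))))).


floor(log2(1895)) = 10.
2*10 = 20.
m/(2*floor(log2(n))) = 436/20 ≈ 21.8.
floor = 21.
k = max(1, 21) = 21.

21


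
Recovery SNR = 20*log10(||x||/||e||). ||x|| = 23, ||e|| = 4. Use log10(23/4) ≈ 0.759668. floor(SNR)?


||x||/||e|| = 23/4.
log10(23/4) ≈ 0.759668.
20*log10(||x||/||e||) ≈ 20*0.759668 = 15.19336.
floor(15.19336) = 15.

15


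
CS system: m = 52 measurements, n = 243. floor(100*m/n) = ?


100*m/n = 100*52/243 ≈ 21.3992.
floor = 21.

21


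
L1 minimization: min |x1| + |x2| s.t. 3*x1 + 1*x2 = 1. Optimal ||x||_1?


Axis intercepts:
  x1 = 1/3, x2 = 0: L1 = 1/3
  x1 = 0, x2 = 1: L1 = 1
x* = (1/3, 0)
||x*||_1 = 1/3.

1/3


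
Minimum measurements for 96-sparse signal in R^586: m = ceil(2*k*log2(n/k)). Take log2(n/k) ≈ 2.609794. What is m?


log2(n/k) = log2(586/96) ≈ 2.609794.
2*k*log2(n/k) ≈ 2*96*2.609794 = 501.080448.
m = ceil(501.080448) = 502.

502


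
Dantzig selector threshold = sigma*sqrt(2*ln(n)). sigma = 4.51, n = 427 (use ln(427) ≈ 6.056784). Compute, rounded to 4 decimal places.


ln(427) ≈ 6.056784.
2*ln(n) ≈ 12.113568.
sqrt(2*ln(n)) ≈ sqrt(12.113568) ≈ 3.480455.
threshold ≈ 4.51*3.480455 = 15.69685205 ≈ 15.6969.

15.6969


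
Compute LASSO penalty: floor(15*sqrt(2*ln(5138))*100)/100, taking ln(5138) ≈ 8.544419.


ln(5138) ≈ 8.544419.
2*ln(n) ≈ 17.088838.
sqrt(2*ln(n)) ≈ sqrt(17.088838) ≈ 4.133865.
lambda ≈ 15*4.133865 = 62.007975.
floor(lambda*100)/100 = 62.00.

62.00


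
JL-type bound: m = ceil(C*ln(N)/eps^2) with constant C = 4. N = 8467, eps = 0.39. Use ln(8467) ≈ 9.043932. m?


ln(8467) ≈ 9.043932.
eps^2 = 0.39^2 = 0.1521.
C*ln(N)/eps^2 ≈ 4*9.043932/0.1521 ≈ 237.8417.
m = ceil(237.8417) = 238.

238


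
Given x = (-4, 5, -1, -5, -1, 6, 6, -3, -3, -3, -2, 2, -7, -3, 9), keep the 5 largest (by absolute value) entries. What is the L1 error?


Sorted |x_i| descending: [9, 7, 6, 6, 5, 5, 4, 3, 3, 3, 3, 2, 2, 1, 1]
Keep top 5: [9, 7, 6, 6, 5]
Tail entries: [5, 4, 3, 3, 3, 3, 2, 2, 1, 1]
L1 error = sum of tail = 27.

27


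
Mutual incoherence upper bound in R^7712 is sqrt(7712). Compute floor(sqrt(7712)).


87^2 = 7569 <= 7712 < 7744 = 88^2, so 87 <= sqrt(7712) < 88.
floor(sqrt(7712)) = 87.

87


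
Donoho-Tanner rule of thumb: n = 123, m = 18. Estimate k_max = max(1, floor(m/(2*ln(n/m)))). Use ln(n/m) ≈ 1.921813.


n/m = 123/18 = 41/6.
ln(n/m) ≈ 1.921813.
2*ln(n/m) ≈ 3.843626.
m/(2*ln(n/m)) ≈ 18/3.843626 ≈ 4.6831.
floor = 4.
k_max = max(1, 4) = 4.

4


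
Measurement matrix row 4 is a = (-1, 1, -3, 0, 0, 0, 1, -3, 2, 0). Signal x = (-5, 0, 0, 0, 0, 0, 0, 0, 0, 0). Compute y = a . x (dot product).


Non-zero terms: ['-1*-5']
Products: [5]
y = sum = 5.

5


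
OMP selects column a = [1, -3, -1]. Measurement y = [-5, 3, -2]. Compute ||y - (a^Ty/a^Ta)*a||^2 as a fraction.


a^T a = 11.
a^T y = -12.
coeff = -12/11 = -12/11.
||r||^2 = 274/11.

274/11


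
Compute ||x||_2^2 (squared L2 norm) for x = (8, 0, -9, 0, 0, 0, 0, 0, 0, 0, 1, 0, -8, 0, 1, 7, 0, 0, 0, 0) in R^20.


Non-zero entries: [(0, 8), (2, -9), (10, 1), (12, -8), (14, 1), (15, 7)]
Squares: [64, 81, 1, 64, 1, 49]
||x||_2^2 = sum = 260.

260


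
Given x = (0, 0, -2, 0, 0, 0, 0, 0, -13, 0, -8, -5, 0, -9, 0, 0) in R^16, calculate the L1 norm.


Non-zero entries: [(2, -2), (8, -13), (10, -8), (11, -5), (13, -9)]
Absolute values: [2, 13, 8, 5, 9]
||x||_1 = sum = 37.

37


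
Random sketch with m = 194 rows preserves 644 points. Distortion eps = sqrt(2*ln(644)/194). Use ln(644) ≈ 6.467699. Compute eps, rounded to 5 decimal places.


ln(644) ≈ 6.467699.
2*ln(N)/m ≈ 2*6.467699/194 ≈ 0.06667731.
eps = sqrt(0.06667731) ≈ 0.2582195 ≈ 0.25822.

0.25822


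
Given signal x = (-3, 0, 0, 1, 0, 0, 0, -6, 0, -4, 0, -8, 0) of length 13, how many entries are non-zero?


Non-zero positions: [0, 3, 7, 9, 11].
Sparsity = 5.

5


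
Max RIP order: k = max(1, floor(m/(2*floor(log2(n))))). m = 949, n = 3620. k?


floor(log2(3620)) = 11.
2*11 = 22.
m/(2*floor(log2(n))) = 949/22 ≈ 43.1364.
floor = 43.
k = max(1, 43) = 43.

43


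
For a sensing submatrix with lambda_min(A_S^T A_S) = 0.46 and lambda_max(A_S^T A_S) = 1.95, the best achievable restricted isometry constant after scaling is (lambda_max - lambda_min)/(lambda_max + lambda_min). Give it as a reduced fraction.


lambda_max - lambda_min = 1.95 - 0.46 = 1.49.
lambda_max + lambda_min = 1.95 + 0.46 = 2.41.
delta = 1.49/2.41 = 149/241.

149/241


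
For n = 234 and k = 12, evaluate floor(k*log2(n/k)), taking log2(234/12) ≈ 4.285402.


log2(n/k) = log2(234/12) ≈ 4.285402.
k*log2(n/k) ≈ 12*4.285402 = 51.424824.
floor(51.424824) = 51.

51
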